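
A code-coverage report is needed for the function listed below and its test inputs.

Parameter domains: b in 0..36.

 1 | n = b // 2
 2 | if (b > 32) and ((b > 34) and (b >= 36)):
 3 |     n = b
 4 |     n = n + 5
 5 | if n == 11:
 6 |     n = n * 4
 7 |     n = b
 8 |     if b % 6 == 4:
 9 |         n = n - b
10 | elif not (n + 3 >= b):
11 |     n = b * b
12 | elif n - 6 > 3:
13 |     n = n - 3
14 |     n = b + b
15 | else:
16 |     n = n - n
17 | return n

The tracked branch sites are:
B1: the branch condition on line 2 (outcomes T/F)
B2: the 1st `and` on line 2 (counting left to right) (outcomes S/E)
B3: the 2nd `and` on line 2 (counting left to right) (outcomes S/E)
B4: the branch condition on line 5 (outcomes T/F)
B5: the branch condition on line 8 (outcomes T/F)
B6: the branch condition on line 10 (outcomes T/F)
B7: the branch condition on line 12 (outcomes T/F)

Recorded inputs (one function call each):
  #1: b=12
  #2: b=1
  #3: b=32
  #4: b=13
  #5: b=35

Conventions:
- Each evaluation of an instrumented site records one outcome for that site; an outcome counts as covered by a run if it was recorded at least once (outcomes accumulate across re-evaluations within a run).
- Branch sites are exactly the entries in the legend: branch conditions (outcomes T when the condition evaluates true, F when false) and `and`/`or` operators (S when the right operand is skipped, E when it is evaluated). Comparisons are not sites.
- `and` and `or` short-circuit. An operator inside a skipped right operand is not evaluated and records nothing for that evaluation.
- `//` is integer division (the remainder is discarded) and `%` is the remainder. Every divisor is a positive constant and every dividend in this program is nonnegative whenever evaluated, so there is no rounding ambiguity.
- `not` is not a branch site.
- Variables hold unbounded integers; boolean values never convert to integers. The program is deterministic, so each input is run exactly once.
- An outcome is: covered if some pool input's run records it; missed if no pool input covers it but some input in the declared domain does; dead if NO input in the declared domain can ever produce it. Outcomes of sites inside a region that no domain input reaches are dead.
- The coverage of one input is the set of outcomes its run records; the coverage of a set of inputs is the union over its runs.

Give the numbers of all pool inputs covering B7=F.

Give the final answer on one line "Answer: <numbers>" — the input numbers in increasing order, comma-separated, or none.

input #1 (b=12): misses B7=F
input #2 (b=1): covers B7=F
input #3 (b=32): misses B7=F
input #4 (b=13): misses B7=F
input #5 (b=35): misses B7=F

Answer: 2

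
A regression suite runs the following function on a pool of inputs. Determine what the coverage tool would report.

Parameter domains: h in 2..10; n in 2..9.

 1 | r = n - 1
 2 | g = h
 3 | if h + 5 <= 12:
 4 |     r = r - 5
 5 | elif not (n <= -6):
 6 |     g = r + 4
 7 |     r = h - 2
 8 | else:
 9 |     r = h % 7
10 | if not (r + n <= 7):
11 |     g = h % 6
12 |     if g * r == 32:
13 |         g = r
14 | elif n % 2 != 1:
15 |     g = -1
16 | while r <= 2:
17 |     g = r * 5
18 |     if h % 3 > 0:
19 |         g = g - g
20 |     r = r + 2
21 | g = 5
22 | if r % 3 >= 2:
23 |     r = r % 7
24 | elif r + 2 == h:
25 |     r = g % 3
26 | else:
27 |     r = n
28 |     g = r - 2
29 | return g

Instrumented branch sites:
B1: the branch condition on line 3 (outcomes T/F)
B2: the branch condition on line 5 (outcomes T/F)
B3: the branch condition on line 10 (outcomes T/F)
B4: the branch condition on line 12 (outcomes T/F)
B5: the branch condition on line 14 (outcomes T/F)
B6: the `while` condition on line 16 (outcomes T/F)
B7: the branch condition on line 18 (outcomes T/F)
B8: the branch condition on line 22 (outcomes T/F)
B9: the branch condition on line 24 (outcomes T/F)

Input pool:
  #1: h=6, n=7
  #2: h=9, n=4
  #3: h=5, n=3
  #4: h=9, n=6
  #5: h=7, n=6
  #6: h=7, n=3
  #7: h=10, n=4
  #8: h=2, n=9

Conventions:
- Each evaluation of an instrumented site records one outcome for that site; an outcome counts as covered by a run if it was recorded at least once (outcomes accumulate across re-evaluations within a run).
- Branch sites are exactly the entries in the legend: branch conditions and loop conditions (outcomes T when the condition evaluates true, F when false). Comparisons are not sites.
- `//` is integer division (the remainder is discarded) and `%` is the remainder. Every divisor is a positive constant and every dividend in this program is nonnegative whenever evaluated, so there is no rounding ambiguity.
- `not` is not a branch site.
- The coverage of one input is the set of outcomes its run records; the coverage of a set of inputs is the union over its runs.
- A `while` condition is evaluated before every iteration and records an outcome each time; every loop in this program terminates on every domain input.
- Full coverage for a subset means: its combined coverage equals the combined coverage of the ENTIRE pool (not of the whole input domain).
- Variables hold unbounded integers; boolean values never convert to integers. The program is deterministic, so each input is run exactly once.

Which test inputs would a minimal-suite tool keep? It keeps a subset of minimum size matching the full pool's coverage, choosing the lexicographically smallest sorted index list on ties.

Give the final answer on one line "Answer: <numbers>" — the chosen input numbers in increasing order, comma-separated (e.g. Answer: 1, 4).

#1 (h=6, n=7) -> B1->T, B3->T, B4->F, B6->T, B7->F, B6->F, B8->F, B9->F; covered: B1=T, B3=T, B4=F, B6=T, B6=F, B7=F, B8=F, B9=F
#2 (h=9, n=4) -> B1->F, B2->T, B3->T, B4->F, B6->F, B8->F, B9->T; covered: B1=F, B2=T, B3=T, B4=F, B6=F, B8=F, B9=T
#3 (h=5, n=3) -> B1->T, B3->F, B5->F, B6->T, B7->T, B6->T, B7->T, B6->T, B7->T, B6->F, B8->F, B9->T; covered: B1=T, B3=F, B5=F, B6=T, B6=F, B7=T, B8=F, B9=T
#4 (h=9, n=6) -> B1->F, B2->T, B3->T, B4->F, B6->F, B8->F, B9->T; covered: B1=F, B2=T, B3=T, B4=F, B6=F, B8=F, B9=T
#5 (h=7, n=6) -> B1->T, B3->F, B5->T, B6->T, B7->T, B6->T, B7->T, B6->F, B8->F, B9->F; covered: B1=T, B3=F, B5=T, B6=T, B6=F, B7=T, B8=F, B9=F
#6 (h=7, n=3) -> B1->T, B3->F, B5->F, B6->T, B7->T, B6->T, B7->T, B6->T, B7->T, B6->F, B8->F, B9->F; covered: B1=T, B3=F, B5=F, B6=T, B6=F, B7=T, B8=F, B9=F
#7 (h=10, n=4) -> B1->F, B2->T, B3->T, B4->T, B6->F, B8->T; covered: B1=F, B2=T, B3=T, B4=T, B6=F, B8=T
#8 (h=2, n=9) -> B1->T, B3->T, B4->F, B6->F, B8->F, B9->F; covered: B1=T, B3=T, B4=F, B6=F, B8=F, B9=F
together the pool reaches 17 outcomes: B1=T, B1=F, B2=T, B3=T, B3=F, B4=T, B4=F, B5=T, B5=F, B6=T, B6=F, B7=T, B7=F, B8=T, B8=F, B9=T, B9=F
size 1 is not enough: best union over all size-1 subsets is 8/17
size 2 is not enough: best union over all size-2 subsets is 13/17
size 3 is not enough: best union over all size-3 subsets is 16/17
size 4: inputs {1, 3, 5, 7} cover all 17 outcomes, and no lexicographically smaller subset of this size does

Answer: 1, 3, 5, 7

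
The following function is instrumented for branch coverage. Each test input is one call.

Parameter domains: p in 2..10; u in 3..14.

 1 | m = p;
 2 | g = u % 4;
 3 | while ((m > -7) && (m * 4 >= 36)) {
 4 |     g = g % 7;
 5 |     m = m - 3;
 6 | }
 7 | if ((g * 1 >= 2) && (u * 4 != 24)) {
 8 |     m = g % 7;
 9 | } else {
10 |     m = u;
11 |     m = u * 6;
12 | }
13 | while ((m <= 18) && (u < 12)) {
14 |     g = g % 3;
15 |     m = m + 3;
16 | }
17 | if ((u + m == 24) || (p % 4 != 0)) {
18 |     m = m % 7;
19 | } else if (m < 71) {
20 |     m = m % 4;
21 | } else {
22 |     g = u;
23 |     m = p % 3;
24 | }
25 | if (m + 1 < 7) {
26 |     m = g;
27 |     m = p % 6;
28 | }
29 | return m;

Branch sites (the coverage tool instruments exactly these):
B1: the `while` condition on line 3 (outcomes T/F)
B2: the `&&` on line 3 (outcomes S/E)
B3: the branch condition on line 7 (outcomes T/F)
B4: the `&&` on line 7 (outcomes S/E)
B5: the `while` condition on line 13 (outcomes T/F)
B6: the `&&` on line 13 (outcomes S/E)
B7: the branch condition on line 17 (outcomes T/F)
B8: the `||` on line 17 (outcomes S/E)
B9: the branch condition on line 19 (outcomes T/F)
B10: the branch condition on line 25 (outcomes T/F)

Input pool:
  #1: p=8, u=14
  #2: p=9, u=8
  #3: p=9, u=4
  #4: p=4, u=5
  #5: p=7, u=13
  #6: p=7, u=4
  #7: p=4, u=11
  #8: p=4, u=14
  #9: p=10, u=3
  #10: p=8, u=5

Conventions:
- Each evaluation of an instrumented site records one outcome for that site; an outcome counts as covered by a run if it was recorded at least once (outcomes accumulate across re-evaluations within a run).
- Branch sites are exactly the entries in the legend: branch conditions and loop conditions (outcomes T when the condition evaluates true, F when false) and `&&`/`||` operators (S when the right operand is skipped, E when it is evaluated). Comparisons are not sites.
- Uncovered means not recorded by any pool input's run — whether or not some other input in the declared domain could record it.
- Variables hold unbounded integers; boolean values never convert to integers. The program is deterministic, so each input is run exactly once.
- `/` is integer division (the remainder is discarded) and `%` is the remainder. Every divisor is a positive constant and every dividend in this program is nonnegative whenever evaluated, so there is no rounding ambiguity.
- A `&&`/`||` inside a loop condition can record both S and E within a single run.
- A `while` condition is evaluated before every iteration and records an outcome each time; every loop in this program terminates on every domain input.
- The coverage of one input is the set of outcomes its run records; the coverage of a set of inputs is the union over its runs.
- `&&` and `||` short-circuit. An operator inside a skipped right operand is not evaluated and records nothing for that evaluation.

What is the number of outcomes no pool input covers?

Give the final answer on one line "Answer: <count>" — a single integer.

input #1 (p=8, u=14): events B2->E, B1->F, B4->E, B3->T, B6->E, B5->F, B8->E, B7->F, B9->T, B10->T; covers B1=F, B2=E, B3=T, B4=E, B5=F, B6=E, B7=F, B8=E, B9=T, B10=T
input #2 (p=9, u=8): events B2->E, B1->T, B2->E, B1->F, B4->S, B3->F, B6->S, B5->F, B8->E, B7->T, B10->F; covers B1=T, B1=F, B2=E, B3=F, B4=S, B5=F, B6=S, B7=T, B8=E, B10=F
input #3 (p=9, u=4): events B2->E, B1->T, B2->E, B1->F, B4->S, B3->F, B6->S, B5->F, B8->E, B7->T, B10->T; covers B1=T, B1=F, B2=E, B3=F, B4=S, B5=F, B6=S, B7=T, B8=E, B10=T
input #4 (p=4, u=5): events B2->E, B1->F, B4->S, B3->F, B6->S, B5->F, B8->E, B7->F, B9->T, B10->T; covers B1=F, B2=E, B3=F, B4=S, B5=F, B6=S, B7=F, B8=E, B9=T, B10=T
input #5 (p=7, u=13): events B2->E, B1->F, B4->S, B3->F, B6->S, B5->F, B8->E, B7->T, B10->T; covers B1=F, B2=E, B3=F, B4=S, B5=F, B6=S, B7=T, B8=E, B10=T
input #6 (p=7, u=4): events B2->E, B1->F, B4->S, B3->F, B6->S, B5->F, B8->E, B7->T, B10->T; covers B1=F, B2=E, B3=F, B4=S, B5=F, B6=S, B7=T, B8=E, B10=T
input #7 (p=4, u=11): events B2->E, B1->F, B4->E, B3->T, B6->E, B5->T, B6->E, B5->T, B6->E, B5->T, B6->E, B5->T, B6->E, B5->T, ...; covers B1=F, B2=E, B3=T, B4=E, B5=T, B5=F, B6=S, B6=E, B7=F, B8=E, B9=T, B10=T
input #8 (p=4, u=14): events B2->E, B1->F, B4->E, B3->T, B6->E, B5->F, B8->E, B7->F, B9->T, B10->T; covers B1=F, B2=E, B3=T, B4=E, B5=F, B6=E, B7=F, B8=E, B9=T, B10=T
input #9 (p=10, u=3): events B2->E, B1->T, B2->E, B1->F, B4->E, B3->T, B6->E, B5->T, B6->E, B5->T, B6->E, B5->T, B6->E, B5->T, ...; covers B1=T, B1=F, B2=E, B3=T, B4=E, B5=T, B5=F, B6=S, B6=E, B7=T, B8=S, B10=T
input #10 (p=8, u=5): events B2->E, B1->F, B4->S, B3->F, B6->S, B5->F, B8->E, B7->F, B9->T, B10->T; covers B1=F, B2=E, B3=F, B4=S, B5=F, B6=S, B7=F, B8=E, B9=T, B10=T
union over the pool: B1=T, B1=F, B2=E, B3=T, B3=F, B4=S, B4=E, B5=T, B5=F, B6=S, B6=E, B7=T, B7=F, B8=S, B8=E, B9=T, B10=T, B10=F
uncovered (2 of 20): B2=S, B9=F

Answer: 2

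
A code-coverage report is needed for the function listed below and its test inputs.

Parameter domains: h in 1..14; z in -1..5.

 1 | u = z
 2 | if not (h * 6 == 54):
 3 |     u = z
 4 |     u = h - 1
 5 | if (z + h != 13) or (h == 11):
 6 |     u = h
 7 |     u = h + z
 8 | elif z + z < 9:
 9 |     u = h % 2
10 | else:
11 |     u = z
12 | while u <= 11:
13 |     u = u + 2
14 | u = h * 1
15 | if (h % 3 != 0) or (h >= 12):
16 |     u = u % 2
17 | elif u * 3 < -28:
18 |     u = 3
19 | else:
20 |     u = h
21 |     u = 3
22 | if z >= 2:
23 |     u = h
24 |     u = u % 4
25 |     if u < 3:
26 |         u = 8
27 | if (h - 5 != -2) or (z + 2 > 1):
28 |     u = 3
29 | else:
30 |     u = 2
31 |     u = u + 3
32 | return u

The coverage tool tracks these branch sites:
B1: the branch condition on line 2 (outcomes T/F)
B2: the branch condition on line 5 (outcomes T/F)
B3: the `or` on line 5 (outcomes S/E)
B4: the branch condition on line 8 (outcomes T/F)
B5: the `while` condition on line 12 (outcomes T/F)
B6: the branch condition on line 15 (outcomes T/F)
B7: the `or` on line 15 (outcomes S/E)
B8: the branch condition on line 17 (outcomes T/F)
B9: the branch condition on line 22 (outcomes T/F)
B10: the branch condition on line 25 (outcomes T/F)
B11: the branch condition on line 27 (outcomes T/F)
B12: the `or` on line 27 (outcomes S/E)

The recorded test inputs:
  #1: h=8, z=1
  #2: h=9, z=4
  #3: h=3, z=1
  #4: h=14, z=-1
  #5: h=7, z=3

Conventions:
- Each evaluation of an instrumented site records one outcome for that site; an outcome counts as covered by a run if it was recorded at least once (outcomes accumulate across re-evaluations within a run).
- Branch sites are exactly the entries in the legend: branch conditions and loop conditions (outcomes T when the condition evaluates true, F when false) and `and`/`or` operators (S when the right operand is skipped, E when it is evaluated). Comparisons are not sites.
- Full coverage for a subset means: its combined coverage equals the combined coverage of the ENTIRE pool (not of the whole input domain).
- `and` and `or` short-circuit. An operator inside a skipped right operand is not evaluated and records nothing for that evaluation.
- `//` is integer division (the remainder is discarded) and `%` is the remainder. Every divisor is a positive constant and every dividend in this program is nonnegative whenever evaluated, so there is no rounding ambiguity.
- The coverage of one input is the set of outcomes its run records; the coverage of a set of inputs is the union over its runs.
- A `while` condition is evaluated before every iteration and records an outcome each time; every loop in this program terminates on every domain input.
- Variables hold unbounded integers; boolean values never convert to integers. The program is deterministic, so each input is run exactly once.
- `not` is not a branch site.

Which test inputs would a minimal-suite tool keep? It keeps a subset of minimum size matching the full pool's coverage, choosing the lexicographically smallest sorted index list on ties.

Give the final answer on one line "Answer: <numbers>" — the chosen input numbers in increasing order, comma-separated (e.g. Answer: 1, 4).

input #1, h=8, z=1: outcomes B1=T, B2=T, B3=S, B5=T, B5=F, B6=T, B7=S, B9=F, B11=T, B12=S
input #2, h=9, z=4: outcomes B1=F, B2=F, B3=E, B4=T, B5=T, B5=F, B6=F, B7=E, B8=F, B9=T, B10=T, B11=T, B12=S
input #3, h=3, z=1: outcomes B1=T, B2=T, B3=S, B5=T, B5=F, B6=F, B7=E, B8=F, B9=F, B11=T, B12=E
input #4, h=14, z=-1: outcomes B1=T, B2=F, B3=E, B4=T, B5=T, B5=F, B6=T, B7=S, B9=F, B11=T, B12=S
input #5, h=7, z=3: outcomes B1=T, B2=T, B3=S, B5=T, B5=F, B6=T, B7=S, B9=T, B10=F, B11=T, B12=S
union over all inputs: B1=T, B1=F, B2=T, B2=F, B3=S, B3=E, B4=T, B5=T, B5=F, B6=T, B6=F, B7=S, B7=E, B8=F, B9=T, B9=F, B10=T, B10=F, B11=T, B12=S, B12=E (21 outcomes)
no size-1 subset reaches all 21 outcomes (best union: 13/21)
no size-2 subset reaches all 21 outcomes (best union: 19/21)
the canonical winner is {2, 3, 5}: size 3, full 21-outcome coverage, earliest index list among size-3 covers

Answer: 2, 3, 5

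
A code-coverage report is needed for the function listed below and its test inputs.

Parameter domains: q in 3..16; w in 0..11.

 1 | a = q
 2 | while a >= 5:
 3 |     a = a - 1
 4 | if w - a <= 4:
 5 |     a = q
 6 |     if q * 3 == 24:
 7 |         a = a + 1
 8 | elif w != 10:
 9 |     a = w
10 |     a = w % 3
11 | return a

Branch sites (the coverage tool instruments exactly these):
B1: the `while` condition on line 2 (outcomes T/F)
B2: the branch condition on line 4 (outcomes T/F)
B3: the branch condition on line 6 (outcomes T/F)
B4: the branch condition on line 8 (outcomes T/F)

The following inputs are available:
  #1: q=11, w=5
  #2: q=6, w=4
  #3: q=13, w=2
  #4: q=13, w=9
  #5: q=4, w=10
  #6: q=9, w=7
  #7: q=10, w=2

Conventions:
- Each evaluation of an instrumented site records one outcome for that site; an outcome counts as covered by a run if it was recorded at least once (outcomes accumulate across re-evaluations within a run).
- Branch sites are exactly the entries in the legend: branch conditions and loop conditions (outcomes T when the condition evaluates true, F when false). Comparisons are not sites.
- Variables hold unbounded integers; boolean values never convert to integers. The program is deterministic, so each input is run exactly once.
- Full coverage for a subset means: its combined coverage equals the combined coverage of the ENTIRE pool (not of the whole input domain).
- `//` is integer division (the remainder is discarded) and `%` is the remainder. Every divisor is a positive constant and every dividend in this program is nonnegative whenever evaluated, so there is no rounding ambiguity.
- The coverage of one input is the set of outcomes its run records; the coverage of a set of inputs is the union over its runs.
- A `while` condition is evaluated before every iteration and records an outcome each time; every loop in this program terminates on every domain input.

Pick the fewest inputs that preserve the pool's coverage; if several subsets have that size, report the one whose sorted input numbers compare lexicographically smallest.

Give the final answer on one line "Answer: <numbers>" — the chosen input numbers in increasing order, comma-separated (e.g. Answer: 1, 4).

test 1 (q=11, w=5) fires B1->T, B1->T, B1->T, B1->T, B1->T, B1->T, B1->T, B1->F, B2->T, B3->F; hits B1=T, B1=F, B2=T, B3=F
test 2 (q=6, w=4) fires B1->T, B1->T, B1->F, B2->T, B3->F; hits B1=T, B1=F, B2=T, B3=F
test 3 (q=13, w=2) fires B1->T, B1->T, B1->T, B1->T, B1->T, B1->T, B1->T, B1->T, B1->T, B1->F, B2->T, B3->F; hits B1=T, B1=F, B2=T, B3=F
test 4 (q=13, w=9) fires B1->T, B1->T, B1->T, B1->T, B1->T, B1->T, B1->T, B1->T, B1->T, B1->F, B2->F, B4->T; hits B1=T, B1=F, B2=F, B4=T
test 5 (q=4, w=10) fires B1->F, B2->F, B4->F; hits B1=F, B2=F, B4=F
test 6 (q=9, w=7) fires B1->T, B1->T, B1->T, B1->T, B1->T, B1->F, B2->T, B3->F; hits B1=T, B1=F, B2=T, B3=F
test 7 (q=10, w=2) fires B1->T, B1->T, B1->T, B1->T, B1->T, B1->T, B1->F, B2->T, B3->F; hits B1=T, B1=F, B2=T, B3=F
the full pool covers 7 outcomes: B1=T, B1=F, B2=T, B2=F, B3=F, B4=T, B4=F
checked all size-1 subsets: none covers 7 outcomes (max 4/7)
checked all size-2 subsets: none covers 7 outcomes (max 6/7)
inputs {1, 4, 5} (size 3) cover everything; no size-3 subset with a lexicographically smaller index list covers all 7

Answer: 1, 4, 5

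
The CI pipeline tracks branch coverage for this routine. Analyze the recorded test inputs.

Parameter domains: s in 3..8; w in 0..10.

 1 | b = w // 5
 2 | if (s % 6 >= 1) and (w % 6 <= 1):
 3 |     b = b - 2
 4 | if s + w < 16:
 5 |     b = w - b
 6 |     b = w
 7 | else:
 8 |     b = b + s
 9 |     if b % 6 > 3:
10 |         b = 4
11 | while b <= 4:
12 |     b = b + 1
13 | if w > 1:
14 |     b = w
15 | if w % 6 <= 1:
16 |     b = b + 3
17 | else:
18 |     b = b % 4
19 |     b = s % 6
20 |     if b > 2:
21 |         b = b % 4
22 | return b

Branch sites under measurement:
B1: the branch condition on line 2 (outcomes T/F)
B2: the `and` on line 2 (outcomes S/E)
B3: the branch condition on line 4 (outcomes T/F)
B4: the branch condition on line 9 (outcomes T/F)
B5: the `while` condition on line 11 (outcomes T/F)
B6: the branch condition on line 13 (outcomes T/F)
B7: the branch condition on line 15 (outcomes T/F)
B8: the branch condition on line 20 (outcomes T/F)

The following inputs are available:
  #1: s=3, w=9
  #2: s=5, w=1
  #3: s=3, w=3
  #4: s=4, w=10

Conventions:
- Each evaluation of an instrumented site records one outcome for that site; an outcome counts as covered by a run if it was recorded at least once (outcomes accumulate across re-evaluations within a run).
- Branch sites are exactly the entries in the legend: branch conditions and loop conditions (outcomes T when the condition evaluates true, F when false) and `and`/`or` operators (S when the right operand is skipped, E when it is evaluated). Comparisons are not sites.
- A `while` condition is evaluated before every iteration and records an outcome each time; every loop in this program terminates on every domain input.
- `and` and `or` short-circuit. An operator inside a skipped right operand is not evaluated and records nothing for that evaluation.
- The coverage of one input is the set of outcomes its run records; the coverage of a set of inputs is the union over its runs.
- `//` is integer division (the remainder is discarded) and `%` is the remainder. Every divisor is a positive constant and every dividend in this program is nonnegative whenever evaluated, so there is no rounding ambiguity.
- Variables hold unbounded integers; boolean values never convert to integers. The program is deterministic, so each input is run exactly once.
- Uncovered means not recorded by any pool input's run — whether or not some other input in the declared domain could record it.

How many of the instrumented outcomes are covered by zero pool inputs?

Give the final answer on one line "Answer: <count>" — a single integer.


run #1 (s=3, w=9) records B1=F, B2=E, B3=T, B5=F, B6=T, B7=F, B8=T
run #2 (s=5, w=1) records B1=T, B2=E, B3=T, B5=T, B5=F, B6=F, B7=T
run #3 (s=3, w=3) records B1=F, B2=E, B3=T, B5=T, B5=F, B6=T, B7=F, B8=T
run #4 (s=4, w=10) records B1=F, B2=E, B3=T, B5=F, B6=T, B7=F, B8=T
union over the pool: B1=T, B1=F, B2=E, B3=T, B5=T, B5=F, B6=T, B6=F, B7=T, B7=F, B8=T
uncovered (5 of 16): B2=S, B3=F, B4=T, B4=F, B8=F
Answer: 5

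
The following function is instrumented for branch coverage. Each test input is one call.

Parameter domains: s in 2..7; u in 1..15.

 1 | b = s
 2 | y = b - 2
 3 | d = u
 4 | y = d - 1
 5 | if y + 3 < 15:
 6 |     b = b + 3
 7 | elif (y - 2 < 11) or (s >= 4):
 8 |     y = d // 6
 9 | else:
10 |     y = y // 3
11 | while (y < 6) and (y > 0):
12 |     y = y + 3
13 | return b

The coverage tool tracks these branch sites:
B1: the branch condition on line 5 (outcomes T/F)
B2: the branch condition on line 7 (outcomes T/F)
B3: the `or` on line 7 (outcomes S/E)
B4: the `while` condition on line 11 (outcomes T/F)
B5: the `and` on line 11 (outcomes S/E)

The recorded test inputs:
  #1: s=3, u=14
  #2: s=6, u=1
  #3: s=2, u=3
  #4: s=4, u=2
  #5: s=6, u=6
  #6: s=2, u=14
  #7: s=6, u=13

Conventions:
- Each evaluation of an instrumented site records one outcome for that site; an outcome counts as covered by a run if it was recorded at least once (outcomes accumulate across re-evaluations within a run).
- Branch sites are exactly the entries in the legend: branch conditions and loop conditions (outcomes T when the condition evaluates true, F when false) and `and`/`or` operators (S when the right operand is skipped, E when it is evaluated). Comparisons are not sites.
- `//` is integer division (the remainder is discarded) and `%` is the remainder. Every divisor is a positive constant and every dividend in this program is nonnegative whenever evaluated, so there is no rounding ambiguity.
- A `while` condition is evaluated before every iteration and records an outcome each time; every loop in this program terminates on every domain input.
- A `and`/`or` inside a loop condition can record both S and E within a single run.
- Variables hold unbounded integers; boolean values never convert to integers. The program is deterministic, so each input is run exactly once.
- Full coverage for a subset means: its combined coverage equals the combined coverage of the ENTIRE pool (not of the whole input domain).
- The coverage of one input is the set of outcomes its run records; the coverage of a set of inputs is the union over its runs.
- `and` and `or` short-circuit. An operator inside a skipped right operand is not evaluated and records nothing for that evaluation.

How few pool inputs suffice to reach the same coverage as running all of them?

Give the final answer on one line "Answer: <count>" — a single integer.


#1 (s=3, u=14) -> covered: B1=F, B2=F, B3=E, B4=T, B4=F, B5=S, B5=E
#2 (s=6, u=1) -> covered: B1=T, B4=F, B5=E
#3 (s=2, u=3) -> covered: B1=T, B4=T, B4=F, B5=S, B5=E
#4 (s=4, u=2) -> covered: B1=T, B4=T, B4=F, B5=S, B5=E
#5 (s=6, u=6) -> covered: B1=T, B4=T, B4=F, B5=S, B5=E
#6 (s=2, u=14) -> covered: B1=F, B2=F, B3=E, B4=T, B4=F, B5=S, B5=E
#7 (s=6, u=13) -> covered: B1=F, B2=T, B3=S, B4=T, B4=F, B5=S, B5=E
together the pool reaches 10 outcomes: B1=T, B1=F, B2=T, B2=F, B3=S, B3=E, B4=T, B4=F, B5=S, B5=E
size 1 is not enough: best union over all size-1 subsets is 7/10
size 2 is not enough: best union over all size-2 subsets is 9/10
inputs {1, 2, 7} (size 3) cover everything; no size-3 subset with a lexicographically smaller index list covers all 10
Answer: 3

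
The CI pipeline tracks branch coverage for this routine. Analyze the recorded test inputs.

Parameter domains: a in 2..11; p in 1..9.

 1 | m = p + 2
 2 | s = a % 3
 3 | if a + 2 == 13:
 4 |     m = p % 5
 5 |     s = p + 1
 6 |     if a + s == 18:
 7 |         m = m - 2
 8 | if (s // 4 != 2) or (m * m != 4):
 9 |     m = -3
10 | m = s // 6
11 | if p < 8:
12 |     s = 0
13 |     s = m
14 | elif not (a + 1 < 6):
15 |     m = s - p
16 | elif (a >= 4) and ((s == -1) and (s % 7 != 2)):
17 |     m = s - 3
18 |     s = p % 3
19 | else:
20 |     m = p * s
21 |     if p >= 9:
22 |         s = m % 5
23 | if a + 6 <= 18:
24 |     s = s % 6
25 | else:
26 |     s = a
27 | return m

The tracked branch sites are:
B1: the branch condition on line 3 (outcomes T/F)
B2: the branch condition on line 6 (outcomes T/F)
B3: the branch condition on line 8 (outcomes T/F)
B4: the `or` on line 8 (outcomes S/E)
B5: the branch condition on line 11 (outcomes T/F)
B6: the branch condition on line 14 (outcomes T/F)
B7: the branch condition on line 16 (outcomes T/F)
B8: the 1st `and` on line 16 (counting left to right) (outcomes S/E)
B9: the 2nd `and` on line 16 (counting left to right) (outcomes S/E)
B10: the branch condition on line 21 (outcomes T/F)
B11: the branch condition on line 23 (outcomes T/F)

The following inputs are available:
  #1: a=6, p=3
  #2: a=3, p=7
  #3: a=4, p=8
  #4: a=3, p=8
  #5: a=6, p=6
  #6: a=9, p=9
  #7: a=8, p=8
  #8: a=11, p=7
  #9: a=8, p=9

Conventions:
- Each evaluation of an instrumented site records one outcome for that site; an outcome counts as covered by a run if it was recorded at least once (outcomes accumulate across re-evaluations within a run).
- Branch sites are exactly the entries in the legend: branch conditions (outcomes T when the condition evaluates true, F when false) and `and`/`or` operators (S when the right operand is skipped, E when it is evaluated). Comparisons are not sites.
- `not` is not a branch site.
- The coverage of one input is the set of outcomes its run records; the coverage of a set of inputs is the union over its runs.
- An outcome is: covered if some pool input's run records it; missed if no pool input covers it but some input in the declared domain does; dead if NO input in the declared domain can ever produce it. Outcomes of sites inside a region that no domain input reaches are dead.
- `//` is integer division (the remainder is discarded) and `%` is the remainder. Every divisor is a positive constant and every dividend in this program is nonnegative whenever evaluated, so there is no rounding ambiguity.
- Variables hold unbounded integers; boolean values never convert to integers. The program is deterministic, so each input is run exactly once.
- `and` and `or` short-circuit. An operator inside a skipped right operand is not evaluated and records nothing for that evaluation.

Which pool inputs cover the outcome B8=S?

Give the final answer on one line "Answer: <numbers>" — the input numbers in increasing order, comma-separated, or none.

input #1 (a=6, p=3): misses B8=S
input #2 (a=3, p=7): misses B8=S
input #3 (a=4, p=8): misses B8=S
input #4 (a=3, p=8): covers B8=S
input #5 (a=6, p=6): misses B8=S
input #6 (a=9, p=9): misses B8=S
input #7 (a=8, p=8): misses B8=S
input #8 (a=11, p=7): misses B8=S
input #9 (a=8, p=9): misses B8=S

Answer: 4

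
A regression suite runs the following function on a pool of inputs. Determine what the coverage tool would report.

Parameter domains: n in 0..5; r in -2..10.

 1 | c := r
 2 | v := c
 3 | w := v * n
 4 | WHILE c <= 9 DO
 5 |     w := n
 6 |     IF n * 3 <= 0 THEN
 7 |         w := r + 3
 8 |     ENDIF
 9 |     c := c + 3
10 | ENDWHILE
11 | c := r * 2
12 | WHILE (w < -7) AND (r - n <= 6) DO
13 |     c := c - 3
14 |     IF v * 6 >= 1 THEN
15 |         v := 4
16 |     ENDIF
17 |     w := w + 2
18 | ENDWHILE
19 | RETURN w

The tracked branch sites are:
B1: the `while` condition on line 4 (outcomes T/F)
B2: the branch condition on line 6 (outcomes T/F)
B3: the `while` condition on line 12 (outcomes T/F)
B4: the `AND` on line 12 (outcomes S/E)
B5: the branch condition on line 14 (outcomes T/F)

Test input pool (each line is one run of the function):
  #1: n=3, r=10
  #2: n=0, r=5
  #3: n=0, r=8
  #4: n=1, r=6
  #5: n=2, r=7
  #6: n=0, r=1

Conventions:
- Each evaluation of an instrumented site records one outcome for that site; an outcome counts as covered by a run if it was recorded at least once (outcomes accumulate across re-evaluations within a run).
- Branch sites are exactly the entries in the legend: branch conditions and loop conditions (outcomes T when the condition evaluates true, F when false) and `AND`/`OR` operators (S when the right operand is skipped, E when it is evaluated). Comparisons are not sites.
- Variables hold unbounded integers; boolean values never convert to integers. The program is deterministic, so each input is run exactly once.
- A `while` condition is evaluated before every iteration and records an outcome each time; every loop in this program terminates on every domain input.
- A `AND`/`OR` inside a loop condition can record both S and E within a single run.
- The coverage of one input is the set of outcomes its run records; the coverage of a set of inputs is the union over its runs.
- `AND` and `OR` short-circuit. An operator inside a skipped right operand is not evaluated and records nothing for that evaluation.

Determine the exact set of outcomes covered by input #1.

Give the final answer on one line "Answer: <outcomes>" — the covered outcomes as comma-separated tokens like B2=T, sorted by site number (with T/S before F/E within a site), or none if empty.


Event log for input #1 (n=3, r=10):
  B1->F, B4->S, B3->F
collecting distinct outcomes: B1=F, B3=F, B4=S
Answer: B1=F, B3=F, B4=S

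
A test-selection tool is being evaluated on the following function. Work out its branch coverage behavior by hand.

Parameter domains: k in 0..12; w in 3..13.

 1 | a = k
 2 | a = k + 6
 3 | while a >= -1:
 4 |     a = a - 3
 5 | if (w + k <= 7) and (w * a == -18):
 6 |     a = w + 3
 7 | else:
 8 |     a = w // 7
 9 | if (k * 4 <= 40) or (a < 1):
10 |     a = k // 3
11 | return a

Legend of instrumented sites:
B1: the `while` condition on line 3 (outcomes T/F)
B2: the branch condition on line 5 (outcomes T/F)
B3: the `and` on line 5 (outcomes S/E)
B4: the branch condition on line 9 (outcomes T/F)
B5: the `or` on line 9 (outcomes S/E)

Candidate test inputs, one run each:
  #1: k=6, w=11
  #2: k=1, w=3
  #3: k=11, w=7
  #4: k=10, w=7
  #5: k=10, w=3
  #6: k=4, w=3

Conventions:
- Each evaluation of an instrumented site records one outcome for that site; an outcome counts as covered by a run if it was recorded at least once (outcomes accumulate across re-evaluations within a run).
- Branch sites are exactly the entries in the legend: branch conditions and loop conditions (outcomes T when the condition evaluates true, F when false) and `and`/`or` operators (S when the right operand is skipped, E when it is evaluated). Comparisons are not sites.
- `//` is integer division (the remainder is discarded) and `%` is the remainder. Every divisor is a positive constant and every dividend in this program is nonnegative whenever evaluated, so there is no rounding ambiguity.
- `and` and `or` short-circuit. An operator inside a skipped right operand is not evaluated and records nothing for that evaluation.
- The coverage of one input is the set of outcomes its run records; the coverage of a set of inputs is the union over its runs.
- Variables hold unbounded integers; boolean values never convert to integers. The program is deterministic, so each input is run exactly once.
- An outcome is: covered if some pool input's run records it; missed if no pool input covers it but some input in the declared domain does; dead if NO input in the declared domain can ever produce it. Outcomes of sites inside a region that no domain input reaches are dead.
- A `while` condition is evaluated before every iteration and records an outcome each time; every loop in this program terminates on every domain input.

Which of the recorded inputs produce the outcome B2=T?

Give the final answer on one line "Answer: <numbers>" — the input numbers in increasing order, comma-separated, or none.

input #1 (k=6, w=11): does not record B2=T
input #2 (k=1, w=3): does not record B2=T
input #3 (k=11, w=7): does not record B2=T
input #4 (k=10, w=7): does not record B2=T
input #5 (k=10, w=3): does not record B2=T
input #6 (k=4, w=3): does not record B2=T

Answer: none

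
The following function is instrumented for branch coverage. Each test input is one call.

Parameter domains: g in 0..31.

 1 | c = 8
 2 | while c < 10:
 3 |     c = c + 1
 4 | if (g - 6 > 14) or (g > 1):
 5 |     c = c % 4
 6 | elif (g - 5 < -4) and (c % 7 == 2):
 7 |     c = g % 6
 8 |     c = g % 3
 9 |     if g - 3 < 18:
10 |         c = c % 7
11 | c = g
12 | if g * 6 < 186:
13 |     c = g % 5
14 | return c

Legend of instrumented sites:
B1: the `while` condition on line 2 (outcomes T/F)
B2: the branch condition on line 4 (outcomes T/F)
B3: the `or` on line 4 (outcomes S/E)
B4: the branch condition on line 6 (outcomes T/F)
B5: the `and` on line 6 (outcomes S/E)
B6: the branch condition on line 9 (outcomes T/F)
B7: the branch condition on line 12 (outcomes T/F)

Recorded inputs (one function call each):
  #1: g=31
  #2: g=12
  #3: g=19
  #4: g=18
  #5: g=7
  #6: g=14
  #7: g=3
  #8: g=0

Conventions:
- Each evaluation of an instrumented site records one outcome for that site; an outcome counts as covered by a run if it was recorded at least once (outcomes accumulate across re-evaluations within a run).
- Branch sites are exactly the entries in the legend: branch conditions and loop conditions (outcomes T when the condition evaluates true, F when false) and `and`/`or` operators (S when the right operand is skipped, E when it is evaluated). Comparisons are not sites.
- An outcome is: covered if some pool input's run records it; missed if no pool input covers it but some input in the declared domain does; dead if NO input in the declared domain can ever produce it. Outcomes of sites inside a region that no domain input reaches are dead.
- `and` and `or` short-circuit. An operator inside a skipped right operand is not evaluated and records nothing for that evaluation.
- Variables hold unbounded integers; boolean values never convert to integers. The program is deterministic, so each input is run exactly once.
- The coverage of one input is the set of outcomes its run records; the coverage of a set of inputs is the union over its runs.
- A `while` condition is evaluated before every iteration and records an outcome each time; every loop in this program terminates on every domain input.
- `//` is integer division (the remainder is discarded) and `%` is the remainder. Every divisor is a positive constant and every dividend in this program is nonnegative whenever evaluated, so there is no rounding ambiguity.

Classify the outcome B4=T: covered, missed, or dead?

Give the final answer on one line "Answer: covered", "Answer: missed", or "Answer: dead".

no pool input records B4=T
checking all 32 inputs in the declared domain: B4=T is never recorded -> dead

Answer: dead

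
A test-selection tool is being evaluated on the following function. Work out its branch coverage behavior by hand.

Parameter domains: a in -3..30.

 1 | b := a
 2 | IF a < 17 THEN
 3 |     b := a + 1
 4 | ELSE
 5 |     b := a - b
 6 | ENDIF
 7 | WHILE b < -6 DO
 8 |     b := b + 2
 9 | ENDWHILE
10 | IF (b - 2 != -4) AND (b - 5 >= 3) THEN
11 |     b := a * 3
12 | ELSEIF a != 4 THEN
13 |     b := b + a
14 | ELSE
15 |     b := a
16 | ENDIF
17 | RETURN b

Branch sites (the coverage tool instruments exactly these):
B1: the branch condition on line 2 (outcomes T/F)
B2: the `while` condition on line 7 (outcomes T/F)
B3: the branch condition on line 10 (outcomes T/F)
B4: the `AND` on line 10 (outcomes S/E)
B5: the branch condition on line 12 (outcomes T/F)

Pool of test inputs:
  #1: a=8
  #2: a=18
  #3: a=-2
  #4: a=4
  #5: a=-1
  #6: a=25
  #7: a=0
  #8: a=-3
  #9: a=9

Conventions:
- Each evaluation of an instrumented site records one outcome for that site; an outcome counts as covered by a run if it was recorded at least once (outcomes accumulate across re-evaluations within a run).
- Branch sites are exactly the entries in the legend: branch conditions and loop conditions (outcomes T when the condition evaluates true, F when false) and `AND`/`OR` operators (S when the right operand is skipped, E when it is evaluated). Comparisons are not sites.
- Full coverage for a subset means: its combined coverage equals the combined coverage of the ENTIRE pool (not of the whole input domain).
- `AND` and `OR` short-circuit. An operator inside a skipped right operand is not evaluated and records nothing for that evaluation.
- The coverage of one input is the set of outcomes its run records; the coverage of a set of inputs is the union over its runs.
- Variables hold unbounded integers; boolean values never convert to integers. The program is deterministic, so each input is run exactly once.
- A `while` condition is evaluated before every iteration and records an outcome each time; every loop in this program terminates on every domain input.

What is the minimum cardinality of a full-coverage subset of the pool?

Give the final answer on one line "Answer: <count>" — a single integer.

run #1 (a=8) runs B1->T, B2->F, B4->E, B3->T; records B1=T, B2=F, B3=T, B4=E
run #2 (a=18) runs B1->F, B2->F, B4->E, B3->F, B5->T; records B1=F, B2=F, B3=F, B4=E, B5=T
run #3 (a=-2) runs B1->T, B2->F, B4->E, B3->F, B5->T; records B1=T, B2=F, B3=F, B4=E, B5=T
run #4 (a=4) runs B1->T, B2->F, B4->E, B3->F, B5->F; records B1=T, B2=F, B3=F, B4=E, B5=F
run #5 (a=-1) runs B1->T, B2->F, B4->E, B3->F, B5->T; records B1=T, B2=F, B3=F, B4=E, B5=T
run #6 (a=25) runs B1->F, B2->F, B4->E, B3->F, B5->T; records B1=F, B2=F, B3=F, B4=E, B5=T
run #7 (a=0) runs B1->T, B2->F, B4->E, B3->F, B5->T; records B1=T, B2=F, B3=F, B4=E, B5=T
run #8 (a=-3) runs B1->T, B2->F, B4->S, B3->F, B5->T; records B1=T, B2=F, B3=F, B4=S, B5=T
run #9 (a=9) runs B1->T, B2->F, B4->E, B3->T; records B1=T, B2=F, B3=T, B4=E
together the pool reaches 9 outcomes: B1=T, B1=F, B2=F, B3=T, B3=F, B4=S, B4=E, B5=T, B5=F
no size-1 subset reaches all 9 outcomes (best union: 5/9)
no size-2 subset reaches all 9 outcomes (best union: 7/9)
no size-3 subset reaches all 9 outcomes (best union: 8/9)
inputs {1, 2, 4, 8} (size 4) cover everything; no size-4 subset with a lexicographically smaller index list covers all 9

Answer: 4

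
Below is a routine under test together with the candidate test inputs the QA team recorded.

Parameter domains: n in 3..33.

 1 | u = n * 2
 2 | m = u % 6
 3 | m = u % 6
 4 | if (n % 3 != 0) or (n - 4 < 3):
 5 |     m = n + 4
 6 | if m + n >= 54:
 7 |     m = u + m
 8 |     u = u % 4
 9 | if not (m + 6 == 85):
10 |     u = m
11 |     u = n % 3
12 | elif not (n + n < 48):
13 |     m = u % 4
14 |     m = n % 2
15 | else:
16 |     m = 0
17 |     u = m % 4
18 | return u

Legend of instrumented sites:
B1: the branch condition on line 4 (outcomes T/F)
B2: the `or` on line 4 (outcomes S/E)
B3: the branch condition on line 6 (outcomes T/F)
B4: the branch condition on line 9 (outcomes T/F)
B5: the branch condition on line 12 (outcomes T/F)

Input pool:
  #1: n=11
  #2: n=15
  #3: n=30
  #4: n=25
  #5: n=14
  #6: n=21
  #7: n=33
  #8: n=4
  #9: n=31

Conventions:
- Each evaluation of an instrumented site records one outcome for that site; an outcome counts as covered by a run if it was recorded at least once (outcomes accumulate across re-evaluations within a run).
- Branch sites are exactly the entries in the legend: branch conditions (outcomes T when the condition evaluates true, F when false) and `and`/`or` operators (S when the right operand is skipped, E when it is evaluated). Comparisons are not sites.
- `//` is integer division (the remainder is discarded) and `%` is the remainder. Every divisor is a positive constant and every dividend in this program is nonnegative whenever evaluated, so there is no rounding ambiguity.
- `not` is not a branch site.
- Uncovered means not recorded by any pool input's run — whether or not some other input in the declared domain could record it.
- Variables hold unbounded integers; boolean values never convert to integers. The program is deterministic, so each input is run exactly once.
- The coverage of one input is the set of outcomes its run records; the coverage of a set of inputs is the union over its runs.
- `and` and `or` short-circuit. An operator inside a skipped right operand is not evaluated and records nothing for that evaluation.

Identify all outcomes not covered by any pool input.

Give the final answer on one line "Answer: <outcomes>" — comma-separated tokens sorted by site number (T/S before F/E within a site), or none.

run #1 (n=11) runs B2->S, B1->T, B3->F, B4->T; records B1=T, B2=S, B3=F, B4=T
run #2 (n=15) runs B2->E, B1->F, B3->F, B4->T; records B1=F, B2=E, B3=F, B4=T
run #3 (n=30) runs B2->E, B1->F, B3->F, B4->T; records B1=F, B2=E, B3=F, B4=T
run #4 (n=25) runs B2->S, B1->T, B3->T, B4->F, B5->T; records B1=T, B2=S, B3=T, B4=F, B5=T
run #5 (n=14) runs B2->S, B1->T, B3->F, B4->T; records B1=T, B2=S, B3=F, B4=T
run #6 (n=21) runs B2->E, B1->F, B3->F, B4->T; records B1=F, B2=E, B3=F, B4=T
run #7 (n=33) runs B2->E, B1->F, B3->F, B4->T; records B1=F, B2=E, B3=F, B4=T
run #8 (n=4) runs B2->S, B1->T, B3->F, B4->T; records B1=T, B2=S, B3=F, B4=T
run #9 (n=31) runs B2->S, B1->T, B3->T, B4->T; records B1=T, B2=S, B3=T, B4=T
union over the pool: B1=T, B1=F, B2=S, B2=E, B3=T, B3=F, B4=T, B4=F, B5=T
uncovered (1 of 10): B5=F

Answer: B5=F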